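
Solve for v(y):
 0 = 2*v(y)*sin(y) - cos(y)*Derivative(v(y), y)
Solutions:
 v(y) = C1/cos(y)^2


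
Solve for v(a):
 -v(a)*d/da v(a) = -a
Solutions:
 v(a) = -sqrt(C1 + a^2)
 v(a) = sqrt(C1 + a^2)


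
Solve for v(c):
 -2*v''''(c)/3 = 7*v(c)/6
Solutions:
 v(c) = (C1*sin(7^(1/4)*c/2) + C2*cos(7^(1/4)*c/2))*exp(-7^(1/4)*c/2) + (C3*sin(7^(1/4)*c/2) + C4*cos(7^(1/4)*c/2))*exp(7^(1/4)*c/2)


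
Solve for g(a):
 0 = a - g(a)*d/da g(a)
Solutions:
 g(a) = -sqrt(C1 + a^2)
 g(a) = sqrt(C1 + a^2)


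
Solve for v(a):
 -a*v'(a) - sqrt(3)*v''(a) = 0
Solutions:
 v(a) = C1 + C2*erf(sqrt(2)*3^(3/4)*a/6)


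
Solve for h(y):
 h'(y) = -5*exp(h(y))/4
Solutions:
 h(y) = log(1/(C1 + 5*y)) + 2*log(2)


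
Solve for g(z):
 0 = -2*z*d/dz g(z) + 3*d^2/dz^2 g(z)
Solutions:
 g(z) = C1 + C2*erfi(sqrt(3)*z/3)


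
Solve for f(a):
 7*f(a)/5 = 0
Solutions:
 f(a) = 0


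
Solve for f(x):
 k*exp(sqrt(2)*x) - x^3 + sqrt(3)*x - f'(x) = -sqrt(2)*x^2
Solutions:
 f(x) = C1 + sqrt(2)*k*exp(sqrt(2)*x)/2 - x^4/4 + sqrt(2)*x^3/3 + sqrt(3)*x^2/2


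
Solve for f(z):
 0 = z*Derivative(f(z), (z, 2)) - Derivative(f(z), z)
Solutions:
 f(z) = C1 + C2*z^2


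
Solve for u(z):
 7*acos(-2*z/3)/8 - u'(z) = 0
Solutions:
 u(z) = C1 + 7*z*acos(-2*z/3)/8 + 7*sqrt(9 - 4*z^2)/16


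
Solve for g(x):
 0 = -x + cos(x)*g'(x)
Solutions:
 g(x) = C1 + Integral(x/cos(x), x)


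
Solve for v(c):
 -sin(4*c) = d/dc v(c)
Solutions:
 v(c) = C1 + cos(4*c)/4


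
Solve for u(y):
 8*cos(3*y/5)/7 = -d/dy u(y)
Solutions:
 u(y) = C1 - 40*sin(3*y/5)/21


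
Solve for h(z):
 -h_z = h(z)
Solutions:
 h(z) = C1*exp(-z)


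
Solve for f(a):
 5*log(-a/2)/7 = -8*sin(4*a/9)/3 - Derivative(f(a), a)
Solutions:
 f(a) = C1 - 5*a*log(-a)/7 + 5*a*log(2)/7 + 5*a/7 + 6*cos(4*a/9)


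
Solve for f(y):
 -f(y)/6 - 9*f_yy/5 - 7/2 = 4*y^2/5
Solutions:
 f(y) = C1*sin(sqrt(30)*y/18) + C2*cos(sqrt(30)*y/18) - 24*y^2/5 + 2067/25


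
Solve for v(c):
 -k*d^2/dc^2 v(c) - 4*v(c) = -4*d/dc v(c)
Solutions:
 v(c) = C1*exp(2*c*(1 - sqrt(1 - k))/k) + C2*exp(2*c*(sqrt(1 - k) + 1)/k)


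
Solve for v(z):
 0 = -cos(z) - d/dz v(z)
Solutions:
 v(z) = C1 - sin(z)


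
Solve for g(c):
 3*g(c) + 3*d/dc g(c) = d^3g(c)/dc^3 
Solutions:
 g(c) = C1*exp(-2^(1/3)*c*(2/(sqrt(5) + 3)^(1/3) + 2^(1/3)*(sqrt(5) + 3)^(1/3))/4)*sin(2^(1/3)*sqrt(3)*c*(-2^(1/3)*(sqrt(5) + 3)^(1/3) + 2/(sqrt(5) + 3)^(1/3))/4) + C2*exp(-2^(1/3)*c*(2/(sqrt(5) + 3)^(1/3) + 2^(1/3)*(sqrt(5) + 3)^(1/3))/4)*cos(2^(1/3)*sqrt(3)*c*(-2^(1/3)*(sqrt(5) + 3)^(1/3) + 2/(sqrt(5) + 3)^(1/3))/4) + C3*exp(2^(1/3)*c*((sqrt(5) + 3)^(-1/3) + 2^(1/3)*(sqrt(5) + 3)^(1/3)/2))


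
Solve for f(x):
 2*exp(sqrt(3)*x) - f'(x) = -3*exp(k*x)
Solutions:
 f(x) = C1 + 2*sqrt(3)*exp(sqrt(3)*x)/3 + 3*exp(k*x)/k


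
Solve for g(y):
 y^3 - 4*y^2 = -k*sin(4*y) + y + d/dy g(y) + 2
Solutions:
 g(y) = C1 - k*cos(4*y)/4 + y^4/4 - 4*y^3/3 - y^2/2 - 2*y


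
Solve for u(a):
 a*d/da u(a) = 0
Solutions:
 u(a) = C1


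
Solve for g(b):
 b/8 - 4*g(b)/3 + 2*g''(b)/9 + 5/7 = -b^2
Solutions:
 g(b) = C1*exp(-sqrt(6)*b) + C2*exp(sqrt(6)*b) + 3*b^2/4 + 3*b/32 + 11/14


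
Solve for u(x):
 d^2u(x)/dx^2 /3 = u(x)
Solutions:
 u(x) = C1*exp(-sqrt(3)*x) + C2*exp(sqrt(3)*x)


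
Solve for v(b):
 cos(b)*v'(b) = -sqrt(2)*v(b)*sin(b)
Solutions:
 v(b) = C1*cos(b)^(sqrt(2))


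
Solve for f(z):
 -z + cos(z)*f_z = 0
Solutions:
 f(z) = C1 + Integral(z/cos(z), z)


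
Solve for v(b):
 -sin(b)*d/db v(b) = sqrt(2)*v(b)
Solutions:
 v(b) = C1*(cos(b) + 1)^(sqrt(2)/2)/(cos(b) - 1)^(sqrt(2)/2)


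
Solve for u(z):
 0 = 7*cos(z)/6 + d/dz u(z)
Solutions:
 u(z) = C1 - 7*sin(z)/6


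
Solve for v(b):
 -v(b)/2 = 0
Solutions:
 v(b) = 0


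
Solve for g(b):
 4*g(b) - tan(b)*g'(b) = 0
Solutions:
 g(b) = C1*sin(b)^4


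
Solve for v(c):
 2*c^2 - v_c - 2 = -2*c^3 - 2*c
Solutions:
 v(c) = C1 + c^4/2 + 2*c^3/3 + c^2 - 2*c


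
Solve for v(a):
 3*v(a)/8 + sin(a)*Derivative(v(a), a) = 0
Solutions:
 v(a) = C1*(cos(a) + 1)^(3/16)/(cos(a) - 1)^(3/16)


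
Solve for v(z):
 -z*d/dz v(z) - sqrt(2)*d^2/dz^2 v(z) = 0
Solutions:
 v(z) = C1 + C2*erf(2^(1/4)*z/2)


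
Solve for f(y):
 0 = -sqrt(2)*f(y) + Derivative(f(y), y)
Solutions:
 f(y) = C1*exp(sqrt(2)*y)


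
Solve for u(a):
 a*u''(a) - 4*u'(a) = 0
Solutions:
 u(a) = C1 + C2*a^5


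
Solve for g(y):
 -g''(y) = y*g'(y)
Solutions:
 g(y) = C1 + C2*erf(sqrt(2)*y/2)


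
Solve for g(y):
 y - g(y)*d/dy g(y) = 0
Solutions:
 g(y) = -sqrt(C1 + y^2)
 g(y) = sqrt(C1 + y^2)


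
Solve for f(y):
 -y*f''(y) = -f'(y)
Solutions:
 f(y) = C1 + C2*y^2


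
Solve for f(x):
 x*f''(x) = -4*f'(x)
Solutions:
 f(x) = C1 + C2/x^3


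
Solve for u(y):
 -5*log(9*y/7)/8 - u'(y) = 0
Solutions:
 u(y) = C1 - 5*y*log(y)/8 - 5*y*log(3)/4 + 5*y/8 + 5*y*log(7)/8


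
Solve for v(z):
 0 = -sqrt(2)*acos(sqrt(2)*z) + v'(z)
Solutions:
 v(z) = C1 + sqrt(2)*(z*acos(sqrt(2)*z) - sqrt(2)*sqrt(1 - 2*z^2)/2)


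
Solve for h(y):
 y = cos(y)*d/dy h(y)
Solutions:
 h(y) = C1 + Integral(y/cos(y), y)


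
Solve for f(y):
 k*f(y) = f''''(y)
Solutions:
 f(y) = C1*exp(-k^(1/4)*y) + C2*exp(k^(1/4)*y) + C3*exp(-I*k^(1/4)*y) + C4*exp(I*k^(1/4)*y)


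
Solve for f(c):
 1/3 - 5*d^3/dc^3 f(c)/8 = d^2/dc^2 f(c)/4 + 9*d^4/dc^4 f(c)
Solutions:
 f(c) = C1 + C2*c + 2*c^2/3 + (C3*sin(sqrt(551)*c/144) + C4*cos(sqrt(551)*c/144))*exp(-5*c/144)


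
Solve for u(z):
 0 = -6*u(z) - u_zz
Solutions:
 u(z) = C1*sin(sqrt(6)*z) + C2*cos(sqrt(6)*z)


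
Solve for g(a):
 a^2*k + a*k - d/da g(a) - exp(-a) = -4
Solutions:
 g(a) = C1 + a^3*k/3 + a^2*k/2 + 4*a + exp(-a)


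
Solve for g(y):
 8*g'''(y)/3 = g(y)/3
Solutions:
 g(y) = C3*exp(y/2) + (C1*sin(sqrt(3)*y/4) + C2*cos(sqrt(3)*y/4))*exp(-y/4)


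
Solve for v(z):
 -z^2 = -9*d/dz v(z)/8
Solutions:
 v(z) = C1 + 8*z^3/27


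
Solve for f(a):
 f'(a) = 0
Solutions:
 f(a) = C1


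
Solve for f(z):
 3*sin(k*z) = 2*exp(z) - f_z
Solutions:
 f(z) = C1 + 2*exp(z) + 3*cos(k*z)/k


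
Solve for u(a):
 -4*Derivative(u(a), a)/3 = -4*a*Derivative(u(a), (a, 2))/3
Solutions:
 u(a) = C1 + C2*a^2


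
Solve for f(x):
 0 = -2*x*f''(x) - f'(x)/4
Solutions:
 f(x) = C1 + C2*x^(7/8)


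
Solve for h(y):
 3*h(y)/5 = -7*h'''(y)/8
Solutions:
 h(y) = C3*exp(-2*3^(1/3)*35^(2/3)*y/35) + (C1*sin(3^(5/6)*35^(2/3)*y/35) + C2*cos(3^(5/6)*35^(2/3)*y/35))*exp(3^(1/3)*35^(2/3)*y/35)


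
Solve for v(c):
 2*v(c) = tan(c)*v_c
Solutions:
 v(c) = C1*sin(c)^2


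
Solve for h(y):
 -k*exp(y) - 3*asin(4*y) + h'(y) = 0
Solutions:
 h(y) = C1 + k*exp(y) + 3*y*asin(4*y) + 3*sqrt(1 - 16*y^2)/4


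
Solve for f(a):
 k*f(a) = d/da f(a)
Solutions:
 f(a) = C1*exp(a*k)


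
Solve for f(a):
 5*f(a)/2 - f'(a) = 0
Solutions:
 f(a) = C1*exp(5*a/2)


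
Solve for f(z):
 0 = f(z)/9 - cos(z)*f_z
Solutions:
 f(z) = C1*(sin(z) + 1)^(1/18)/(sin(z) - 1)^(1/18)


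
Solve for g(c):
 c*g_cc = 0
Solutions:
 g(c) = C1 + C2*c


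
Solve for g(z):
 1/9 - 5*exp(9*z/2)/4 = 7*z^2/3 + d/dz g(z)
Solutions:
 g(z) = C1 - 7*z^3/9 + z/9 - 5*exp(9*z/2)/18


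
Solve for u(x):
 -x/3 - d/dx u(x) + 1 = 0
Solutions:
 u(x) = C1 - x^2/6 + x


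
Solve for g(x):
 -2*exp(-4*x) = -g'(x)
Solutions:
 g(x) = C1 - exp(-4*x)/2


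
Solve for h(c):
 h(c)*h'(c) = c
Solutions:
 h(c) = -sqrt(C1 + c^2)
 h(c) = sqrt(C1 + c^2)


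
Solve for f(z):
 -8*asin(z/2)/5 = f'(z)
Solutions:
 f(z) = C1 - 8*z*asin(z/2)/5 - 8*sqrt(4 - z^2)/5


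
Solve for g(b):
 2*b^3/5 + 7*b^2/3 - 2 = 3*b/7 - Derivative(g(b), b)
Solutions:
 g(b) = C1 - b^4/10 - 7*b^3/9 + 3*b^2/14 + 2*b


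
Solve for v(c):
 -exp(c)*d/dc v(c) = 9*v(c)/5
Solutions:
 v(c) = C1*exp(9*exp(-c)/5)


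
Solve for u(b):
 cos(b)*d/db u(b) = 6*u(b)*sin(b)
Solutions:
 u(b) = C1/cos(b)^6


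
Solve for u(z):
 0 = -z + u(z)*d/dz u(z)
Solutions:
 u(z) = -sqrt(C1 + z^2)
 u(z) = sqrt(C1 + z^2)


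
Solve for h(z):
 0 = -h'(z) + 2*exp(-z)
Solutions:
 h(z) = C1 - 2*exp(-z)


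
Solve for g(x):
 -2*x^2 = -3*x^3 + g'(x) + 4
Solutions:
 g(x) = C1 + 3*x^4/4 - 2*x^3/3 - 4*x


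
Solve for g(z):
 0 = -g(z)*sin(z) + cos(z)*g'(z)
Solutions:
 g(z) = C1/cos(z)


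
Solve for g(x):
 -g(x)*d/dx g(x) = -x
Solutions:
 g(x) = -sqrt(C1 + x^2)
 g(x) = sqrt(C1 + x^2)


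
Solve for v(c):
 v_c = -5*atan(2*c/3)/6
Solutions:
 v(c) = C1 - 5*c*atan(2*c/3)/6 + 5*log(4*c^2 + 9)/8


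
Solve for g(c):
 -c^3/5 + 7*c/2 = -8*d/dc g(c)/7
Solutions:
 g(c) = C1 + 7*c^4/160 - 49*c^2/32


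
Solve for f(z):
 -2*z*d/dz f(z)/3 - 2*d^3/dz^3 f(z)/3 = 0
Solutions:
 f(z) = C1 + Integral(C2*airyai(-z) + C3*airybi(-z), z)


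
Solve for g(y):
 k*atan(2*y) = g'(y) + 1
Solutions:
 g(y) = C1 + k*(y*atan(2*y) - log(4*y^2 + 1)/4) - y


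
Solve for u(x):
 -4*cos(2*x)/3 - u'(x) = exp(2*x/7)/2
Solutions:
 u(x) = C1 - 7*exp(2*x/7)/4 - 2*sin(2*x)/3


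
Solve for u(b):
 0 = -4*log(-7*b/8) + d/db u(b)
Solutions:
 u(b) = C1 + 4*b*log(-b) + 4*b*(-3*log(2) - 1 + log(7))


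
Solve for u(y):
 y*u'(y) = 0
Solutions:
 u(y) = C1


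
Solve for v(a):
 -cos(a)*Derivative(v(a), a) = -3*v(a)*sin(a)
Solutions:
 v(a) = C1/cos(a)^3


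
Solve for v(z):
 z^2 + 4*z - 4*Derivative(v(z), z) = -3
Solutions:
 v(z) = C1 + z^3/12 + z^2/2 + 3*z/4


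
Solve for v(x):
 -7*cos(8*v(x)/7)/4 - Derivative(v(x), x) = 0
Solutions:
 7*x/4 - 7*log(sin(8*v(x)/7) - 1)/16 + 7*log(sin(8*v(x)/7) + 1)/16 = C1


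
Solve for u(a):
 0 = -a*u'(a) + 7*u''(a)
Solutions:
 u(a) = C1 + C2*erfi(sqrt(14)*a/14)


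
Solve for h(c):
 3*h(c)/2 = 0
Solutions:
 h(c) = 0


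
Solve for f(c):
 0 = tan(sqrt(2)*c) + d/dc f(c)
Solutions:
 f(c) = C1 + sqrt(2)*log(cos(sqrt(2)*c))/2


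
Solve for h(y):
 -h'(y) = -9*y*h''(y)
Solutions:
 h(y) = C1 + C2*y^(10/9)


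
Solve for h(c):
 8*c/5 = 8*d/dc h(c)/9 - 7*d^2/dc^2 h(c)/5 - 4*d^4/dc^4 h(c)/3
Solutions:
 h(c) = C1 + C2*exp(-c*(-21*75^(1/3)/(200 + sqrt(55435))^(1/3) + 45^(1/3)*(200 + sqrt(55435))^(1/3))/60)*sin(3^(1/6)*5^(1/3)*c*(7*3^(2/3)*5^(1/3)/(200 + sqrt(55435))^(1/3) + (200 + sqrt(55435))^(1/3))/20) + C3*exp(-c*(-21*75^(1/3)/(200 + sqrt(55435))^(1/3) + 45^(1/3)*(200 + sqrt(55435))^(1/3))/60)*cos(3^(1/6)*5^(1/3)*c*(7*3^(2/3)*5^(1/3)/(200 + sqrt(55435))^(1/3) + (200 + sqrt(55435))^(1/3))/20) + C4*exp(c*(-21*75^(1/3)/(200 + sqrt(55435))^(1/3) + 45^(1/3)*(200 + sqrt(55435))^(1/3))/30) + 9*c^2/10 + 567*c/200


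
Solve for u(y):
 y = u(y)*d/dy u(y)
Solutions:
 u(y) = -sqrt(C1 + y^2)
 u(y) = sqrt(C1 + y^2)


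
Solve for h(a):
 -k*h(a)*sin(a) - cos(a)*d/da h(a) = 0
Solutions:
 h(a) = C1*exp(k*log(cos(a)))


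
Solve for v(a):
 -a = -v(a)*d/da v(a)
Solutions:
 v(a) = -sqrt(C1 + a^2)
 v(a) = sqrt(C1 + a^2)


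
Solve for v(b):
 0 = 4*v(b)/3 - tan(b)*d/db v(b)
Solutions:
 v(b) = C1*sin(b)^(4/3)


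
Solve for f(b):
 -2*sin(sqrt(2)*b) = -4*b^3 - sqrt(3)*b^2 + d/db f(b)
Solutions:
 f(b) = C1 + b^4 + sqrt(3)*b^3/3 + sqrt(2)*cos(sqrt(2)*b)


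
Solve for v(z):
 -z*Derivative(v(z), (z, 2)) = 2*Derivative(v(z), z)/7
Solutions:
 v(z) = C1 + C2*z^(5/7)


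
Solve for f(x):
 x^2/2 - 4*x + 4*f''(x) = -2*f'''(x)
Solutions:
 f(x) = C1 + C2*x + C3*exp(-2*x) - x^4/96 + 3*x^3/16 - 9*x^2/32


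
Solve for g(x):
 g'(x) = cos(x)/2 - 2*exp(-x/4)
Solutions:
 g(x) = C1 + sin(x)/2 + 8*exp(-x/4)


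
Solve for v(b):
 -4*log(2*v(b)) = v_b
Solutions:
 Integral(1/(log(_y) + log(2)), (_y, v(b)))/4 = C1 - b


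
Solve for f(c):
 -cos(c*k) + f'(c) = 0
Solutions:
 f(c) = C1 + sin(c*k)/k


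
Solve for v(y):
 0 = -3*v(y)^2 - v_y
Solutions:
 v(y) = 1/(C1 + 3*y)


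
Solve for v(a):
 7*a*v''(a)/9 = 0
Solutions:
 v(a) = C1 + C2*a


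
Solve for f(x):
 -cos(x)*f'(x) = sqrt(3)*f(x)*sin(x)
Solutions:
 f(x) = C1*cos(x)^(sqrt(3))


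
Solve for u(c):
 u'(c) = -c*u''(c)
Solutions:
 u(c) = C1 + C2*log(c)


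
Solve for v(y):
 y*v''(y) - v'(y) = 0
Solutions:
 v(y) = C1 + C2*y^2


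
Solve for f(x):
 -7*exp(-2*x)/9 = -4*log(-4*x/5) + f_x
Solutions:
 f(x) = C1 + 4*x*log(-x) + 4*x*(-log(5) - 1 + 2*log(2)) + 7*exp(-2*x)/18


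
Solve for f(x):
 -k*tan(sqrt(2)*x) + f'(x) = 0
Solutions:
 f(x) = C1 - sqrt(2)*k*log(cos(sqrt(2)*x))/2


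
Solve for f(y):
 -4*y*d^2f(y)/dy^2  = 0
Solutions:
 f(y) = C1 + C2*y


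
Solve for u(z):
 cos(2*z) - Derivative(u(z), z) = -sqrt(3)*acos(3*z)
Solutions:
 u(z) = C1 + sqrt(3)*(z*acos(3*z) - sqrt(1 - 9*z^2)/3) + sin(2*z)/2


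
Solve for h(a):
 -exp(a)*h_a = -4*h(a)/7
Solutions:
 h(a) = C1*exp(-4*exp(-a)/7)


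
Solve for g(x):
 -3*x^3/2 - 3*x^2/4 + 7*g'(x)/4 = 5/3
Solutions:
 g(x) = C1 + 3*x^4/14 + x^3/7 + 20*x/21


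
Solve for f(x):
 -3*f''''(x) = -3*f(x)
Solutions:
 f(x) = C1*exp(-x) + C2*exp(x) + C3*sin(x) + C4*cos(x)


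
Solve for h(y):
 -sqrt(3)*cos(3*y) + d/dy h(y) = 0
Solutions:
 h(y) = C1 + sqrt(3)*sin(3*y)/3


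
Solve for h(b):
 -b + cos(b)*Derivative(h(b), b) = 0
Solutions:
 h(b) = C1 + Integral(b/cos(b), b)


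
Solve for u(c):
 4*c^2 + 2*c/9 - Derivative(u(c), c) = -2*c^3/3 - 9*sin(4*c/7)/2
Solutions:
 u(c) = C1 + c^4/6 + 4*c^3/3 + c^2/9 - 63*cos(4*c/7)/8


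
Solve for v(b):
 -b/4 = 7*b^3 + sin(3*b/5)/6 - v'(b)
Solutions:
 v(b) = C1 + 7*b^4/4 + b^2/8 - 5*cos(3*b/5)/18


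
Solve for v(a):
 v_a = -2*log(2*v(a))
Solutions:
 Integral(1/(log(_y) + log(2)), (_y, v(a)))/2 = C1 - a


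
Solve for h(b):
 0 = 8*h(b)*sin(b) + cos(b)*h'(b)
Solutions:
 h(b) = C1*cos(b)^8


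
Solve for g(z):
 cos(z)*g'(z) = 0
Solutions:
 g(z) = C1


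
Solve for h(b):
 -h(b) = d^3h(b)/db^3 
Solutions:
 h(b) = C3*exp(-b) + (C1*sin(sqrt(3)*b/2) + C2*cos(sqrt(3)*b/2))*exp(b/2)


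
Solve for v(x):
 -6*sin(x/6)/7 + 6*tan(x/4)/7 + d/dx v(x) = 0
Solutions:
 v(x) = C1 + 24*log(cos(x/4))/7 - 36*cos(x/6)/7


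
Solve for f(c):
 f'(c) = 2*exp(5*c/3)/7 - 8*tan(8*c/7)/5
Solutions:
 f(c) = C1 + 6*exp(5*c/3)/35 + 7*log(cos(8*c/7))/5


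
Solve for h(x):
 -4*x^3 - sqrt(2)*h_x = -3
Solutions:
 h(x) = C1 - sqrt(2)*x^4/2 + 3*sqrt(2)*x/2


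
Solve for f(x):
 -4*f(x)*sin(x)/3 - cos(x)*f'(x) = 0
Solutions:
 f(x) = C1*cos(x)^(4/3)


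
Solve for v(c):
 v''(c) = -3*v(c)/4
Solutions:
 v(c) = C1*sin(sqrt(3)*c/2) + C2*cos(sqrt(3)*c/2)


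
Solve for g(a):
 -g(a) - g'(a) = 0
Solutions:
 g(a) = C1*exp(-a)


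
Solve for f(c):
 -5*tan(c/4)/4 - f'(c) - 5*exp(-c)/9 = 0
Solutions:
 f(c) = C1 - 5*log(tan(c/4)^2 + 1)/2 + 5*exp(-c)/9


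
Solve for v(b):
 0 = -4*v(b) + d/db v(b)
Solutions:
 v(b) = C1*exp(4*b)


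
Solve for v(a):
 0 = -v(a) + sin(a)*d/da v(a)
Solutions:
 v(a) = C1*sqrt(cos(a) - 1)/sqrt(cos(a) + 1)


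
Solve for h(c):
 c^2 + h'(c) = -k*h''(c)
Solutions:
 h(c) = C1 + C2*exp(-c/k) - c^3/3 + c^2*k - 2*c*k^2


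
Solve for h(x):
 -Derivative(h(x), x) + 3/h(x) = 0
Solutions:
 h(x) = -sqrt(C1 + 6*x)
 h(x) = sqrt(C1 + 6*x)


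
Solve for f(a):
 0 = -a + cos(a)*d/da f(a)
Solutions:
 f(a) = C1 + Integral(a/cos(a), a)


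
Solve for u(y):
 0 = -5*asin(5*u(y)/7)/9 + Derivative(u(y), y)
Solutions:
 Integral(1/asin(5*_y/7), (_y, u(y))) = C1 + 5*y/9


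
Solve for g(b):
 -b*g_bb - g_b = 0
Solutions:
 g(b) = C1 + C2*log(b)


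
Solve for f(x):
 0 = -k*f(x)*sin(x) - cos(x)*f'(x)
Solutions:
 f(x) = C1*exp(k*log(cos(x)))


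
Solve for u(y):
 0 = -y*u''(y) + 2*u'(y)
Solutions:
 u(y) = C1 + C2*y^3


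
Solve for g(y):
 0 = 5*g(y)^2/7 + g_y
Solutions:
 g(y) = 7/(C1 + 5*y)


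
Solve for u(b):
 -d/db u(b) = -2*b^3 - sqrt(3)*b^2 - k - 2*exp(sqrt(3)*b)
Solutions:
 u(b) = C1 + b^4/2 + sqrt(3)*b^3/3 + b*k + 2*sqrt(3)*exp(sqrt(3)*b)/3


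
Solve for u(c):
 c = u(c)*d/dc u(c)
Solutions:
 u(c) = -sqrt(C1 + c^2)
 u(c) = sqrt(C1 + c^2)


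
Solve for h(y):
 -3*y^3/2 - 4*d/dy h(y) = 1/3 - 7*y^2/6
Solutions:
 h(y) = C1 - 3*y^4/32 + 7*y^3/72 - y/12


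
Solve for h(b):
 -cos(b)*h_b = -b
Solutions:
 h(b) = C1 + Integral(b/cos(b), b)


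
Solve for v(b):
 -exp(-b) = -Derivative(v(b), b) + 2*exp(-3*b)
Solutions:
 v(b) = C1 - exp(-b) - 2*exp(-3*b)/3


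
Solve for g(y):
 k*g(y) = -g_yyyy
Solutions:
 g(y) = C1*exp(-y*(-k)^(1/4)) + C2*exp(y*(-k)^(1/4)) + C3*exp(-I*y*(-k)^(1/4)) + C4*exp(I*y*(-k)^(1/4))


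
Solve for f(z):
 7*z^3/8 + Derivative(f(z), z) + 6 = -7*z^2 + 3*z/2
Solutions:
 f(z) = C1 - 7*z^4/32 - 7*z^3/3 + 3*z^2/4 - 6*z


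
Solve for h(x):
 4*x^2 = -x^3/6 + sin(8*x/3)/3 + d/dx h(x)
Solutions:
 h(x) = C1 + x^4/24 + 4*x^3/3 + cos(8*x/3)/8


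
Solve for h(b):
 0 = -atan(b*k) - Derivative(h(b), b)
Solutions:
 h(b) = C1 - Piecewise((b*atan(b*k) - log(b^2*k^2 + 1)/(2*k), Ne(k, 0)), (0, True))


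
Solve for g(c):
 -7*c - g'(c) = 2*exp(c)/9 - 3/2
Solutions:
 g(c) = C1 - 7*c^2/2 + 3*c/2 - 2*exp(c)/9


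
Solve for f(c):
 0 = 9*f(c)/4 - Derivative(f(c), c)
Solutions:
 f(c) = C1*exp(9*c/4)


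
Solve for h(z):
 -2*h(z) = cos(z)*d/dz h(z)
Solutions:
 h(z) = C1*(sin(z) - 1)/(sin(z) + 1)


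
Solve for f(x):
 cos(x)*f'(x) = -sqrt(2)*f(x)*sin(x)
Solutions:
 f(x) = C1*cos(x)^(sqrt(2))


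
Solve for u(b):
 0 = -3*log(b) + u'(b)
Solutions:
 u(b) = C1 + 3*b*log(b) - 3*b


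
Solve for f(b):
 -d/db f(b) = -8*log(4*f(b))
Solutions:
 -Integral(1/(log(_y) + 2*log(2)), (_y, f(b)))/8 = C1 - b


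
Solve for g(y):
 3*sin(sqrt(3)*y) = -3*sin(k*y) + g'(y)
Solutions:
 g(y) = C1 - sqrt(3)*cos(sqrt(3)*y) - 3*cos(k*y)/k


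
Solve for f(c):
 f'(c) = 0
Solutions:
 f(c) = C1


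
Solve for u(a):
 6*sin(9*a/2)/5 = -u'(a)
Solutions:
 u(a) = C1 + 4*cos(9*a/2)/15


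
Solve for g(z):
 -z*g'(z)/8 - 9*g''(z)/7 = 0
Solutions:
 g(z) = C1 + C2*erf(sqrt(7)*z/12)


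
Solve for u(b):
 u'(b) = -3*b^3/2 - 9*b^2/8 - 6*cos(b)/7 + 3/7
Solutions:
 u(b) = C1 - 3*b^4/8 - 3*b^3/8 + 3*b/7 - 6*sin(b)/7


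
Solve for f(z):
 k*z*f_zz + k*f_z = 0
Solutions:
 f(z) = C1 + C2*log(z)


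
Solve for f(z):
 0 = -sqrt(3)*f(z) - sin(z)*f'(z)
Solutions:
 f(z) = C1*(cos(z) + 1)^(sqrt(3)/2)/(cos(z) - 1)^(sqrt(3)/2)


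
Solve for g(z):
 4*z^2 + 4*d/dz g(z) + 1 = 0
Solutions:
 g(z) = C1 - z^3/3 - z/4


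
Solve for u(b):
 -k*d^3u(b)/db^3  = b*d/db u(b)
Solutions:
 u(b) = C1 + Integral(C2*airyai(b*(-1/k)^(1/3)) + C3*airybi(b*(-1/k)^(1/3)), b)


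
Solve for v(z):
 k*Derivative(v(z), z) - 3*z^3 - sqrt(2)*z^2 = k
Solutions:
 v(z) = C1 + z + 3*z^4/(4*k) + sqrt(2)*z^3/(3*k)


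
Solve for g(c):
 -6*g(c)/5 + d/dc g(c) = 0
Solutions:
 g(c) = C1*exp(6*c/5)


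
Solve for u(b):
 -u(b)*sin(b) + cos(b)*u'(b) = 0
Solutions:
 u(b) = C1/cos(b)


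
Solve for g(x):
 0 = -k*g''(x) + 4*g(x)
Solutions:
 g(x) = C1*exp(-2*x*sqrt(1/k)) + C2*exp(2*x*sqrt(1/k))


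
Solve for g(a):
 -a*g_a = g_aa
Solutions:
 g(a) = C1 + C2*erf(sqrt(2)*a/2)


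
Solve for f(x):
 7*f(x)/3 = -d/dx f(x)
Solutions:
 f(x) = C1*exp(-7*x/3)


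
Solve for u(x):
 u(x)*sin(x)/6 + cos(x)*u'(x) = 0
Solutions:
 u(x) = C1*cos(x)^(1/6)


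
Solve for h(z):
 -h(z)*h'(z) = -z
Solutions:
 h(z) = -sqrt(C1 + z^2)
 h(z) = sqrt(C1 + z^2)


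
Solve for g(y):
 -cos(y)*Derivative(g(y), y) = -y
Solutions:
 g(y) = C1 + Integral(y/cos(y), y)


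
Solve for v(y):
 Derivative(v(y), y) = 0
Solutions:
 v(y) = C1


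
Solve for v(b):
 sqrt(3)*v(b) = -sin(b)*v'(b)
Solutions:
 v(b) = C1*(cos(b) + 1)^(sqrt(3)/2)/(cos(b) - 1)^(sqrt(3)/2)


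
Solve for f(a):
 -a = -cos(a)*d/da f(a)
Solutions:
 f(a) = C1 + Integral(a/cos(a), a)


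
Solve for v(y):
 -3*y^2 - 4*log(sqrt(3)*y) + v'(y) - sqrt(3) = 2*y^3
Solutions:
 v(y) = C1 + y^4/2 + y^3 + 4*y*log(y) - 4*y + sqrt(3)*y + y*log(9)


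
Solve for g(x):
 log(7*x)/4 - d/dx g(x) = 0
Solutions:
 g(x) = C1 + x*log(x)/4 - x/4 + x*log(7)/4


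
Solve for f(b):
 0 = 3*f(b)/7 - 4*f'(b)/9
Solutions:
 f(b) = C1*exp(27*b/28)


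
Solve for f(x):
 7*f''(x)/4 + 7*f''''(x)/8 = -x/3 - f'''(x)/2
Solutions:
 f(x) = C1 + C2*x - 2*x^3/63 + 4*x^2/147 + (C3*sin(sqrt(94)*x/7) + C4*cos(sqrt(94)*x/7))*exp(-2*x/7)


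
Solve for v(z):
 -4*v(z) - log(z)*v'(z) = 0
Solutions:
 v(z) = C1*exp(-4*li(z))


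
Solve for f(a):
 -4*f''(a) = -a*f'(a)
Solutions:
 f(a) = C1 + C2*erfi(sqrt(2)*a/4)


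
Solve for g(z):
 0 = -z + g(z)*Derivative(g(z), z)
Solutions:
 g(z) = -sqrt(C1 + z^2)
 g(z) = sqrt(C1 + z^2)


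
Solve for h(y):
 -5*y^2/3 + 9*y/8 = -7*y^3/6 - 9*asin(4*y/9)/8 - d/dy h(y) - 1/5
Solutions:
 h(y) = C1 - 7*y^4/24 + 5*y^3/9 - 9*y^2/16 - 9*y*asin(4*y/9)/8 - y/5 - 9*sqrt(81 - 16*y^2)/32


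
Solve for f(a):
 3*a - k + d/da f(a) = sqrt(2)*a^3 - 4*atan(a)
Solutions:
 f(a) = C1 + sqrt(2)*a^4/4 - 3*a^2/2 + a*k - 4*a*atan(a) + 2*log(a^2 + 1)


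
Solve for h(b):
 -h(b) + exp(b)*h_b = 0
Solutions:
 h(b) = C1*exp(-exp(-b))


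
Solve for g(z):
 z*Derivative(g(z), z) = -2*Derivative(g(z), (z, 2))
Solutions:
 g(z) = C1 + C2*erf(z/2)


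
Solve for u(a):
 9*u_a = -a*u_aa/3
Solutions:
 u(a) = C1 + C2/a^26


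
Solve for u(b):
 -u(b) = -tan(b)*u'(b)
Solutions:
 u(b) = C1*sin(b)


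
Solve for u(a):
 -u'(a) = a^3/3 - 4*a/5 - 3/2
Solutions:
 u(a) = C1 - a^4/12 + 2*a^2/5 + 3*a/2


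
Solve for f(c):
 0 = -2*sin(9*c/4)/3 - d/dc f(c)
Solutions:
 f(c) = C1 + 8*cos(9*c/4)/27


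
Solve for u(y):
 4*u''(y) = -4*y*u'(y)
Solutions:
 u(y) = C1 + C2*erf(sqrt(2)*y/2)


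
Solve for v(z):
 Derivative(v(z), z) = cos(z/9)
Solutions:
 v(z) = C1 + 9*sin(z/9)


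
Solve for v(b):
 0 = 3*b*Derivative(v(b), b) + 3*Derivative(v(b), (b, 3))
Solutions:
 v(b) = C1 + Integral(C2*airyai(-b) + C3*airybi(-b), b)


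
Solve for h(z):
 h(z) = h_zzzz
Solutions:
 h(z) = C1*exp(-z) + C2*exp(z) + C3*sin(z) + C4*cos(z)


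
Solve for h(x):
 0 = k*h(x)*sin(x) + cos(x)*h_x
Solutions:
 h(x) = C1*exp(k*log(cos(x)))


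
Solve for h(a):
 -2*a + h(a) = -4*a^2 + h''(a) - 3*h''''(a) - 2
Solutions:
 h(a) = -4*a^2 + 2*a + (C1*sin(3^(3/4)*a*sin(atan(sqrt(11))/2)/3) + C2*cos(3^(3/4)*a*sin(atan(sqrt(11))/2)/3))*exp(-3^(3/4)*a*cos(atan(sqrt(11))/2)/3) + (C3*sin(3^(3/4)*a*sin(atan(sqrt(11))/2)/3) + C4*cos(3^(3/4)*a*sin(atan(sqrt(11))/2)/3))*exp(3^(3/4)*a*cos(atan(sqrt(11))/2)/3) - 10


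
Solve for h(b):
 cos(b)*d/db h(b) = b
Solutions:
 h(b) = C1 + Integral(b/cos(b), b)


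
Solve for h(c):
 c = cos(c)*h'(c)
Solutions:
 h(c) = C1 + Integral(c/cos(c), c)


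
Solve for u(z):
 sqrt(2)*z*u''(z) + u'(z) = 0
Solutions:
 u(z) = C1 + C2*z^(1 - sqrt(2)/2)


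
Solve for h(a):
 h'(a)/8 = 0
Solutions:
 h(a) = C1


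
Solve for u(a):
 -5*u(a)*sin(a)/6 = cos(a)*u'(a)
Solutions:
 u(a) = C1*cos(a)^(5/6)


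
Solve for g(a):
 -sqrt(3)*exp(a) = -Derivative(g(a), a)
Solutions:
 g(a) = C1 + sqrt(3)*exp(a)


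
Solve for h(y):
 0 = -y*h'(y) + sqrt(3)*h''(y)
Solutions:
 h(y) = C1 + C2*erfi(sqrt(2)*3^(3/4)*y/6)


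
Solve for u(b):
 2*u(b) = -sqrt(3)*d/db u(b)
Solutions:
 u(b) = C1*exp(-2*sqrt(3)*b/3)


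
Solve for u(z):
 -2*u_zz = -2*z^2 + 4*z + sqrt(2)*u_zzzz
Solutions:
 u(z) = C1 + C2*z + C3*sin(2^(1/4)*z) + C4*cos(2^(1/4)*z) + z^4/12 - z^3/3 - sqrt(2)*z^2/2


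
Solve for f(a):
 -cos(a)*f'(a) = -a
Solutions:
 f(a) = C1 + Integral(a/cos(a), a)


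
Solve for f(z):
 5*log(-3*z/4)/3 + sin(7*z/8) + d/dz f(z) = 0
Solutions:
 f(z) = C1 - 5*z*log(-z)/3 - 2*z*log(3) + z*log(6)/3 + 5*z/3 + 3*z*log(2) + 8*cos(7*z/8)/7


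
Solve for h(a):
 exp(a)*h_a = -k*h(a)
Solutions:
 h(a) = C1*exp(k*exp(-a))


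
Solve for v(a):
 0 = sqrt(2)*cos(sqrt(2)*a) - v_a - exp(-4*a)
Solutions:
 v(a) = C1 + sin(sqrt(2)*a) + exp(-4*a)/4


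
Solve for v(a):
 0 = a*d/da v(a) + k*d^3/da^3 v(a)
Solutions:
 v(a) = C1 + Integral(C2*airyai(a*(-1/k)^(1/3)) + C3*airybi(a*(-1/k)^(1/3)), a)


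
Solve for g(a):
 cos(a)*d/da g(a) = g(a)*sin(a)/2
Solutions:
 g(a) = C1/sqrt(cos(a))


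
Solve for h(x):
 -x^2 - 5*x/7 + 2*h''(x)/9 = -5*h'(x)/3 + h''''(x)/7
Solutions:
 h(x) = C1 + C2*exp(-x*(4*18^(1/3)*7^(2/3)/(sqrt(163353) + 405)^(1/3) + 84^(1/3)*(sqrt(163353) + 405)^(1/3))/36)*sin(3^(1/6)*x*(-28^(1/3)*3^(2/3)*(sqrt(163353) + 405)^(1/3) + 12*2^(1/3)*7^(2/3)/(sqrt(163353) + 405)^(1/3))/36) + C3*exp(-x*(4*18^(1/3)*7^(2/3)/(sqrt(163353) + 405)^(1/3) + 84^(1/3)*(sqrt(163353) + 405)^(1/3))/36)*cos(3^(1/6)*x*(-28^(1/3)*3^(2/3)*(sqrt(163353) + 405)^(1/3) + 12*2^(1/3)*7^(2/3)/(sqrt(163353) + 405)^(1/3))/36) + C4*exp(x*(4*18^(1/3)*7^(2/3)/(sqrt(163353) + 405)^(1/3) + 84^(1/3)*(sqrt(163353) + 405)^(1/3))/18) + x^3/5 + 47*x^2/350 - 94*x/2625


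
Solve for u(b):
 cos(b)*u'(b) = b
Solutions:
 u(b) = C1 + Integral(b/cos(b), b)


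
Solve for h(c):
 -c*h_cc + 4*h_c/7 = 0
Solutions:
 h(c) = C1 + C2*c^(11/7)


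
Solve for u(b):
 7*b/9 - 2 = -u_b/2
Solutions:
 u(b) = C1 - 7*b^2/9 + 4*b


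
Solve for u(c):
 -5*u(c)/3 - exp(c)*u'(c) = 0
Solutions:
 u(c) = C1*exp(5*exp(-c)/3)


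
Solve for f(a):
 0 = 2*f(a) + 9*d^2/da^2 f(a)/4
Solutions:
 f(a) = C1*sin(2*sqrt(2)*a/3) + C2*cos(2*sqrt(2)*a/3)


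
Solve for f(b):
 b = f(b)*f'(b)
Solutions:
 f(b) = -sqrt(C1 + b^2)
 f(b) = sqrt(C1 + b^2)


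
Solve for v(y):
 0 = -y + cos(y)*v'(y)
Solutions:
 v(y) = C1 + Integral(y/cos(y), y)


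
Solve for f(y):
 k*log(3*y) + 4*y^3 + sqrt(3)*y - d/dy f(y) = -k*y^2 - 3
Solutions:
 f(y) = C1 + k*y^3/3 + k*y*log(y) - k*y + k*y*log(3) + y^4 + sqrt(3)*y^2/2 + 3*y


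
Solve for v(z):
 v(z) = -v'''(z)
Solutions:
 v(z) = C3*exp(-z) + (C1*sin(sqrt(3)*z/2) + C2*cos(sqrt(3)*z/2))*exp(z/2)


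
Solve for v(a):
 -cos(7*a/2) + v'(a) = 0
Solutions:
 v(a) = C1 + 2*sin(7*a/2)/7


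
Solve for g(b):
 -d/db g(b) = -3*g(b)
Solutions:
 g(b) = C1*exp(3*b)


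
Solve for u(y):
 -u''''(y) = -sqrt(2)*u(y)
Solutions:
 u(y) = C1*exp(-2^(1/8)*y) + C2*exp(2^(1/8)*y) + C3*sin(2^(1/8)*y) + C4*cos(2^(1/8)*y)


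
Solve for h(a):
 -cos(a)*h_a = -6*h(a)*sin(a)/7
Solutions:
 h(a) = C1/cos(a)^(6/7)


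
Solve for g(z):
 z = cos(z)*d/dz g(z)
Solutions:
 g(z) = C1 + Integral(z/cos(z), z)


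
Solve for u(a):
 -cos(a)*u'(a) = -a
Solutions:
 u(a) = C1 + Integral(a/cos(a), a)


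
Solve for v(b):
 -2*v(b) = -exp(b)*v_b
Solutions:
 v(b) = C1*exp(-2*exp(-b))


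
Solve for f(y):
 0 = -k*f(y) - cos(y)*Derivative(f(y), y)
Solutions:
 f(y) = C1*exp(k*(log(sin(y) - 1) - log(sin(y) + 1))/2)


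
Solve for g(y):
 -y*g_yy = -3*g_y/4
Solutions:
 g(y) = C1 + C2*y^(7/4)


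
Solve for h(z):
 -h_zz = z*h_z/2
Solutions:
 h(z) = C1 + C2*erf(z/2)


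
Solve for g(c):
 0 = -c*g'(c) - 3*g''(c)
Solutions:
 g(c) = C1 + C2*erf(sqrt(6)*c/6)


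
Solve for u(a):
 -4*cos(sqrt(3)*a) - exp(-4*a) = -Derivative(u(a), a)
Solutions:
 u(a) = C1 + 4*sqrt(3)*sin(sqrt(3)*a)/3 - exp(-4*a)/4


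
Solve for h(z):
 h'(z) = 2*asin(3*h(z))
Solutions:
 Integral(1/asin(3*_y), (_y, h(z))) = C1 + 2*z


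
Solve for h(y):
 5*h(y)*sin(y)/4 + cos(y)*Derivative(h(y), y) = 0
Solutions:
 h(y) = C1*cos(y)^(5/4)


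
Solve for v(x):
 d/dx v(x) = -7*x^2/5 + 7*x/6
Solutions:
 v(x) = C1 - 7*x^3/15 + 7*x^2/12


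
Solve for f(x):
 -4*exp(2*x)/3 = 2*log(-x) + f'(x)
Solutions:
 f(x) = C1 - 2*x*log(-x) + 2*x - 2*exp(2*x)/3


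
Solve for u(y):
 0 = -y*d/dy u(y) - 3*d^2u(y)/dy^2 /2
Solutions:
 u(y) = C1 + C2*erf(sqrt(3)*y/3)


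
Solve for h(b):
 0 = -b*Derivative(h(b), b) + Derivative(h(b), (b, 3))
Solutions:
 h(b) = C1 + Integral(C2*airyai(b) + C3*airybi(b), b)


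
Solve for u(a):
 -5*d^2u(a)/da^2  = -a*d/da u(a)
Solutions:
 u(a) = C1 + C2*erfi(sqrt(10)*a/10)


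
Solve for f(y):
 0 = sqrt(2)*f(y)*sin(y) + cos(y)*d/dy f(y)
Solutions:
 f(y) = C1*cos(y)^(sqrt(2))


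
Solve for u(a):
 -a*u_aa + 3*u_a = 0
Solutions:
 u(a) = C1 + C2*a^4


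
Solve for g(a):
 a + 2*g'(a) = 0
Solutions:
 g(a) = C1 - a^2/4


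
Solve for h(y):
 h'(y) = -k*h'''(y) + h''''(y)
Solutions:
 h(y) = C1 + C2*exp(y*(-k^2/(-k^3 + sqrt(-4*k^6 + (2*k^3 + 27)^2)/2 - 27/2)^(1/3) + k - (-k^3 + sqrt(-4*k^6 + (2*k^3 + 27)^2)/2 - 27/2)^(1/3))/3) + C3*exp(y*(-4*k^2/((-1 + sqrt(3)*I)*(-k^3 + sqrt(-4*k^6 + (2*k^3 + 27)^2)/2 - 27/2)^(1/3)) + 2*k + (-k^3 + sqrt(-4*k^6 + (2*k^3 + 27)^2)/2 - 27/2)^(1/3) - sqrt(3)*I*(-k^3 + sqrt(-4*k^6 + (2*k^3 + 27)^2)/2 - 27/2)^(1/3))/6) + C4*exp(y*(4*k^2/((1 + sqrt(3)*I)*(-k^3 + sqrt(-4*k^6 + (2*k^3 + 27)^2)/2 - 27/2)^(1/3)) + 2*k + (-k^3 + sqrt(-4*k^6 + (2*k^3 + 27)^2)/2 - 27/2)^(1/3) + sqrt(3)*I*(-k^3 + sqrt(-4*k^6 + (2*k^3 + 27)^2)/2 - 27/2)^(1/3))/6)


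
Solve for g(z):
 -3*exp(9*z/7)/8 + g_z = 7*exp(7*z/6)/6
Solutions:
 g(z) = C1 + 7*exp(9*z/7)/24 + exp(7*z/6)


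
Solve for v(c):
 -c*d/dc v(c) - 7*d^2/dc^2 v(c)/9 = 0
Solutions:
 v(c) = C1 + C2*erf(3*sqrt(14)*c/14)


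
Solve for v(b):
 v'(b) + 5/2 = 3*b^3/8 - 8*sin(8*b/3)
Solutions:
 v(b) = C1 + 3*b^4/32 - 5*b/2 + 3*cos(8*b/3)


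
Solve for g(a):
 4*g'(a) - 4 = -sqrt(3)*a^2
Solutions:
 g(a) = C1 - sqrt(3)*a^3/12 + a


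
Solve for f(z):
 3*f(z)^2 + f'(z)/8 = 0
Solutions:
 f(z) = 1/(C1 + 24*z)


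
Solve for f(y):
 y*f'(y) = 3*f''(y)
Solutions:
 f(y) = C1 + C2*erfi(sqrt(6)*y/6)


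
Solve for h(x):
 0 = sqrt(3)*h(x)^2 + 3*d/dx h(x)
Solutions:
 h(x) = 3/(C1 + sqrt(3)*x)


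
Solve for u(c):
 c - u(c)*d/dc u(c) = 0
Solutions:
 u(c) = -sqrt(C1 + c^2)
 u(c) = sqrt(C1 + c^2)


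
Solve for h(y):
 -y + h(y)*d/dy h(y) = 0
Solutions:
 h(y) = -sqrt(C1 + y^2)
 h(y) = sqrt(C1 + y^2)


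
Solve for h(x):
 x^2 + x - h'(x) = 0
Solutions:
 h(x) = C1 + x^3/3 + x^2/2


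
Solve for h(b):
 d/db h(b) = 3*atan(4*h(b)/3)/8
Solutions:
 Integral(1/atan(4*_y/3), (_y, h(b))) = C1 + 3*b/8


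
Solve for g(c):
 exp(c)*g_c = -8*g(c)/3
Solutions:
 g(c) = C1*exp(8*exp(-c)/3)


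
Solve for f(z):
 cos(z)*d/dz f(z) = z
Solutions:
 f(z) = C1 + Integral(z/cos(z), z)


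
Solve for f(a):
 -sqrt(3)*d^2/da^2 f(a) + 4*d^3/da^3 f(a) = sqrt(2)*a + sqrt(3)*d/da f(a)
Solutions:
 f(a) = C1 + C2*exp(a*(sqrt(3) + sqrt(3 + 16*sqrt(3)))/8) + C3*exp(a*(-sqrt(3 + 16*sqrt(3)) + sqrt(3))/8) - sqrt(6)*a^2/6 + sqrt(6)*a/3


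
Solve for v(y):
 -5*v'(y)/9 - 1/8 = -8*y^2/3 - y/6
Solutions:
 v(y) = C1 + 8*y^3/5 + 3*y^2/20 - 9*y/40


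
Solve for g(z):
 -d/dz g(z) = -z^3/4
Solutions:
 g(z) = C1 + z^4/16


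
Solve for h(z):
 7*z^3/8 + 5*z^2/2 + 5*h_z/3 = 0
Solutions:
 h(z) = C1 - 21*z^4/160 - z^3/2


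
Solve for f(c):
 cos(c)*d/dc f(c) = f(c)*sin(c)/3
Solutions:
 f(c) = C1/cos(c)^(1/3)


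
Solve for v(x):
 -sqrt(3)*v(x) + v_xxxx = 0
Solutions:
 v(x) = C1*exp(-3^(1/8)*x) + C2*exp(3^(1/8)*x) + C3*sin(3^(1/8)*x) + C4*cos(3^(1/8)*x)


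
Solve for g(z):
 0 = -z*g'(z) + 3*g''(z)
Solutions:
 g(z) = C1 + C2*erfi(sqrt(6)*z/6)


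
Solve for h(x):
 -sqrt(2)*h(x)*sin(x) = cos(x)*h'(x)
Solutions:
 h(x) = C1*cos(x)^(sqrt(2))


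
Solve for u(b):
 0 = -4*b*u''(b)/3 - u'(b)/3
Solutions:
 u(b) = C1 + C2*b^(3/4)


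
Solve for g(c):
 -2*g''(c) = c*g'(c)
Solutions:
 g(c) = C1 + C2*erf(c/2)


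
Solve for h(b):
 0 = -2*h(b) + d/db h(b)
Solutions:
 h(b) = C1*exp(2*b)


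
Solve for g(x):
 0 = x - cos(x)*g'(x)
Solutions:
 g(x) = C1 + Integral(x/cos(x), x)


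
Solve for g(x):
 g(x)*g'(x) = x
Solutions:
 g(x) = -sqrt(C1 + x^2)
 g(x) = sqrt(C1 + x^2)


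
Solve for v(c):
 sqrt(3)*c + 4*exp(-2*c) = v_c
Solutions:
 v(c) = C1 + sqrt(3)*c^2/2 - 2*exp(-2*c)


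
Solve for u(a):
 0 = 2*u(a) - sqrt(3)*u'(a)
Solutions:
 u(a) = C1*exp(2*sqrt(3)*a/3)


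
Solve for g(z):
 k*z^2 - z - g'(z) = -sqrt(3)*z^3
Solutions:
 g(z) = C1 + k*z^3/3 + sqrt(3)*z^4/4 - z^2/2


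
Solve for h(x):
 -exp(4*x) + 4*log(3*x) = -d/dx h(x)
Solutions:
 h(x) = C1 - 4*x*log(x) + 4*x*(1 - log(3)) + exp(4*x)/4


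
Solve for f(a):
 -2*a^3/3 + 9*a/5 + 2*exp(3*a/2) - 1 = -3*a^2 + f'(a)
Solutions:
 f(a) = C1 - a^4/6 + a^3 + 9*a^2/10 - a + 4*exp(3*a/2)/3


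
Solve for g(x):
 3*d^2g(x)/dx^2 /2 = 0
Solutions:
 g(x) = C1 + C2*x


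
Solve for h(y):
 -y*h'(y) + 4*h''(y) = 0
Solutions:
 h(y) = C1 + C2*erfi(sqrt(2)*y/4)


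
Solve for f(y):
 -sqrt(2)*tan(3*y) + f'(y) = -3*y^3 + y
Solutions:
 f(y) = C1 - 3*y^4/4 + y^2/2 - sqrt(2)*log(cos(3*y))/3


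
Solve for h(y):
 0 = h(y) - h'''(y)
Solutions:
 h(y) = C3*exp(y) + (C1*sin(sqrt(3)*y/2) + C2*cos(sqrt(3)*y/2))*exp(-y/2)


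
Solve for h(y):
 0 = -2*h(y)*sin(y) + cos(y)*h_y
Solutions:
 h(y) = C1/cos(y)^2


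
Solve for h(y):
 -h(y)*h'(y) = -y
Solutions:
 h(y) = -sqrt(C1 + y^2)
 h(y) = sqrt(C1 + y^2)


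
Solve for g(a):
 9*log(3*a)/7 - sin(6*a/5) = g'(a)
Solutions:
 g(a) = C1 + 9*a*log(a)/7 - 9*a/7 + 9*a*log(3)/7 + 5*cos(6*a/5)/6


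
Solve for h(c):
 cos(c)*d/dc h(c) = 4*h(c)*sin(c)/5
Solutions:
 h(c) = C1/cos(c)^(4/5)


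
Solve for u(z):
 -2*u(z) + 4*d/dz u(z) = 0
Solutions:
 u(z) = C1*exp(z/2)


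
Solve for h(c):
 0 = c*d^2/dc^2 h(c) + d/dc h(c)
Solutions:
 h(c) = C1 + C2*log(c)


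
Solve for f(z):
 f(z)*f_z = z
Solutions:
 f(z) = -sqrt(C1 + z^2)
 f(z) = sqrt(C1 + z^2)


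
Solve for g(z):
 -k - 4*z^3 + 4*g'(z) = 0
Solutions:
 g(z) = C1 + k*z/4 + z^4/4


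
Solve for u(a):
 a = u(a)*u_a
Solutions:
 u(a) = -sqrt(C1 + a^2)
 u(a) = sqrt(C1 + a^2)


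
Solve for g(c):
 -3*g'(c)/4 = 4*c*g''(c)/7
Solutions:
 g(c) = C1 + C2/c^(5/16)


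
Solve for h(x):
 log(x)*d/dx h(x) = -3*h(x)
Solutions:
 h(x) = C1*exp(-3*li(x))


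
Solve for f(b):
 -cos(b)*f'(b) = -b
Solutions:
 f(b) = C1 + Integral(b/cos(b), b)


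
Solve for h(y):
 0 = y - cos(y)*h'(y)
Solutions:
 h(y) = C1 + Integral(y/cos(y), y)


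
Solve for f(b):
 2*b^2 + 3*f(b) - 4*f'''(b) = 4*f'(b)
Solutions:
 f(b) = C1*exp(3^(1/3)*b*(-(27 + sqrt(921))^(1/3) + 4*3^(1/3)/(27 + sqrt(921))^(1/3))/12)*sin(3^(1/6)*b*((27 + sqrt(921))^(-1/3) + 3^(2/3)*(27 + sqrt(921))^(1/3)/12)) + C2*exp(3^(1/3)*b*(-(27 + sqrt(921))^(1/3) + 4*3^(1/3)/(27 + sqrt(921))^(1/3))/12)*cos(3^(1/6)*b*((27 + sqrt(921))^(-1/3) + 3^(2/3)*(27 + sqrt(921))^(1/3)/12)) + C3*exp(-3^(1/3)*b*(-(27 + sqrt(921))^(1/3) + 4*3^(1/3)/(27 + sqrt(921))^(1/3))/6) - 2*b^2/3 - 16*b/9 - 64/27


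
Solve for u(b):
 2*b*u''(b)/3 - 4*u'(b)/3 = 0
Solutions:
 u(b) = C1 + C2*b^3


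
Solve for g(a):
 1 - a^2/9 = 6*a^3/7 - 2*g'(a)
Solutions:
 g(a) = C1 + 3*a^4/28 + a^3/54 - a/2


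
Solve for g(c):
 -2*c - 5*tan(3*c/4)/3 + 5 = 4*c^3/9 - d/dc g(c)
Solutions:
 g(c) = C1 + c^4/9 + c^2 - 5*c - 20*log(cos(3*c/4))/9


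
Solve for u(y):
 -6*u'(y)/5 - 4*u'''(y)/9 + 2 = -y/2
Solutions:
 u(y) = C1 + C2*sin(3*sqrt(30)*y/10) + C3*cos(3*sqrt(30)*y/10) + 5*y^2/24 + 5*y/3


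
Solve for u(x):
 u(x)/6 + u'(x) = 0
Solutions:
 u(x) = C1*exp(-x/6)


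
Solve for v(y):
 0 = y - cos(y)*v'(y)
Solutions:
 v(y) = C1 + Integral(y/cos(y), y)


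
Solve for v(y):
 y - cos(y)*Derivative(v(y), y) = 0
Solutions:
 v(y) = C1 + Integral(y/cos(y), y)


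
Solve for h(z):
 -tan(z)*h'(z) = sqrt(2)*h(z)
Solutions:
 h(z) = C1/sin(z)^(sqrt(2))


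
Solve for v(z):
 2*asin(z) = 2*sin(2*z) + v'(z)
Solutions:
 v(z) = C1 + 2*z*asin(z) + 2*sqrt(1 - z^2) + cos(2*z)


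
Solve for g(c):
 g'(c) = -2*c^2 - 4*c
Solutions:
 g(c) = C1 - 2*c^3/3 - 2*c^2


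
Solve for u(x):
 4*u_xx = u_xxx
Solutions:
 u(x) = C1 + C2*x + C3*exp(4*x)


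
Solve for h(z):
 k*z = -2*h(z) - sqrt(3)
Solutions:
 h(z) = -k*z/2 - sqrt(3)/2


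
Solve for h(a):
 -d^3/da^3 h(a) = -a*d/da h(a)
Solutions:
 h(a) = C1 + Integral(C2*airyai(a) + C3*airybi(a), a)


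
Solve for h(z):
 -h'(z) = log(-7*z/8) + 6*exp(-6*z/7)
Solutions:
 h(z) = C1 - z*log(-z) + z*(-log(7) + 1 + 3*log(2)) + 7*exp(-6*z/7)


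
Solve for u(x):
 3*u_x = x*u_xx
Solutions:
 u(x) = C1 + C2*x^4


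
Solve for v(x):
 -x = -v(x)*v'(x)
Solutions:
 v(x) = -sqrt(C1 + x^2)
 v(x) = sqrt(C1 + x^2)


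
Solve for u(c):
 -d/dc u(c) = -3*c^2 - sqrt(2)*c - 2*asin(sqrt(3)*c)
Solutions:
 u(c) = C1 + c^3 + sqrt(2)*c^2/2 + 2*c*asin(sqrt(3)*c) + 2*sqrt(3)*sqrt(1 - 3*c^2)/3


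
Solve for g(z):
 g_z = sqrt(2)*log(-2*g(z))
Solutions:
 -sqrt(2)*Integral(1/(log(-_y) + log(2)), (_y, g(z)))/2 = C1 - z


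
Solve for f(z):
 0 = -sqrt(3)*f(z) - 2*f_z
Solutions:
 f(z) = C1*exp(-sqrt(3)*z/2)


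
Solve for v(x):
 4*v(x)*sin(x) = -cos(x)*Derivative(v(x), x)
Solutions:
 v(x) = C1*cos(x)^4


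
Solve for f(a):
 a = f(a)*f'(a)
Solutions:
 f(a) = -sqrt(C1 + a^2)
 f(a) = sqrt(C1 + a^2)


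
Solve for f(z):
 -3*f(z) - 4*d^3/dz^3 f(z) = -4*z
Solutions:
 f(z) = C3*exp(-6^(1/3)*z/2) + 4*z/3 + (C1*sin(2^(1/3)*3^(5/6)*z/4) + C2*cos(2^(1/3)*3^(5/6)*z/4))*exp(6^(1/3)*z/4)


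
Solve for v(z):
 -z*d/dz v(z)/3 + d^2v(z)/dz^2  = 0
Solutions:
 v(z) = C1 + C2*erfi(sqrt(6)*z/6)


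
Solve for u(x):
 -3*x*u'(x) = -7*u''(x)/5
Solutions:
 u(x) = C1 + C2*erfi(sqrt(210)*x/14)


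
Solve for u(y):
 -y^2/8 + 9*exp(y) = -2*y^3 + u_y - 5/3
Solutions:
 u(y) = C1 + y^4/2 - y^3/24 + 5*y/3 + 9*exp(y)


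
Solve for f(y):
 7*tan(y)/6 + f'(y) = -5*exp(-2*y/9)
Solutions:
 f(y) = C1 - 7*log(tan(y)^2 + 1)/12 + 45*exp(-2*y/9)/2


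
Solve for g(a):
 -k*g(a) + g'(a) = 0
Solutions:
 g(a) = C1*exp(a*k)


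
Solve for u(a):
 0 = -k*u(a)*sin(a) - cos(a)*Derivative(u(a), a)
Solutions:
 u(a) = C1*exp(k*log(cos(a)))


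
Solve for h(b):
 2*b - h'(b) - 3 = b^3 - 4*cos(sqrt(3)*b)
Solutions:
 h(b) = C1 - b^4/4 + b^2 - 3*b + 4*sqrt(3)*sin(sqrt(3)*b)/3


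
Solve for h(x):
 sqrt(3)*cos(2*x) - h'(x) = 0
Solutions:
 h(x) = C1 + sqrt(3)*sin(2*x)/2


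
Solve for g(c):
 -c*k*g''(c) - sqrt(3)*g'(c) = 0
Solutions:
 g(c) = C1 + c^(((re(k) - sqrt(3))*re(k) + im(k)^2)/(re(k)^2 + im(k)^2))*(C2*sin(sqrt(3)*log(c)*Abs(im(k))/(re(k)^2 + im(k)^2)) + C3*cos(sqrt(3)*log(c)*im(k)/(re(k)^2 + im(k)^2)))


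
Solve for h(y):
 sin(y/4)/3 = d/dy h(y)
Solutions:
 h(y) = C1 - 4*cos(y/4)/3


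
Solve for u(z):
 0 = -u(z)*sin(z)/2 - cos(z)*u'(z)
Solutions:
 u(z) = C1*sqrt(cos(z))


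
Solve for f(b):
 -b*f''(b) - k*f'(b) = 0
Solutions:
 f(b) = C1 + b^(1 - re(k))*(C2*sin(log(b)*Abs(im(k))) + C3*cos(log(b)*im(k)))


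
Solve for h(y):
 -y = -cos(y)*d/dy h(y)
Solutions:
 h(y) = C1 + Integral(y/cos(y), y)


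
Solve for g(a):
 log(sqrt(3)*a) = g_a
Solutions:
 g(a) = C1 + a*log(a) - a + a*log(3)/2


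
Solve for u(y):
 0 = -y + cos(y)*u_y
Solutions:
 u(y) = C1 + Integral(y/cos(y), y)


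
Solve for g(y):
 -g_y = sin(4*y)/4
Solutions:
 g(y) = C1 + cos(4*y)/16


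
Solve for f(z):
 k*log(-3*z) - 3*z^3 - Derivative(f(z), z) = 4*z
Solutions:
 f(z) = C1 + k*z*log(-z) + k*z*(-1 + log(3)) - 3*z^4/4 - 2*z^2


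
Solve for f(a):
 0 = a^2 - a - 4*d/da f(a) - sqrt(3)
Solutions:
 f(a) = C1 + a^3/12 - a^2/8 - sqrt(3)*a/4
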